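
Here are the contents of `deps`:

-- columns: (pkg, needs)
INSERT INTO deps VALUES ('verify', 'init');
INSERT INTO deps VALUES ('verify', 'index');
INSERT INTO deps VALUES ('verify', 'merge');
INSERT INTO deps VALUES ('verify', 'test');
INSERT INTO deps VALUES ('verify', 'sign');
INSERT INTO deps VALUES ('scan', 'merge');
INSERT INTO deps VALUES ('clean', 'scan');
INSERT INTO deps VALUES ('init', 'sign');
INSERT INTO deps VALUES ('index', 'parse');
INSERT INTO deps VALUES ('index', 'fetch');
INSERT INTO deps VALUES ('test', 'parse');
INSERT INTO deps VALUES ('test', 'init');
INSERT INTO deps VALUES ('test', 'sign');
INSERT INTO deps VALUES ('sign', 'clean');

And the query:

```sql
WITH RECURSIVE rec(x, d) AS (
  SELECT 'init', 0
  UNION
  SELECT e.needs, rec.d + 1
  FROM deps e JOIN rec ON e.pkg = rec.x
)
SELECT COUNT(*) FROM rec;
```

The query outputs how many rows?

5

Base: (init, d=0).
Iteration 1: edges from {init} -> (sign, d=1).
Iteration 2: edges from {sign} -> (clean, d=2).
Iteration 3: edges from {clean} -> (scan, d=3).
Iteration 4: edges from {scan} -> (merge, d=4).
Iteration 5: no outgoing edges from {merge}; recursion stops.
Total rows emitted: 5.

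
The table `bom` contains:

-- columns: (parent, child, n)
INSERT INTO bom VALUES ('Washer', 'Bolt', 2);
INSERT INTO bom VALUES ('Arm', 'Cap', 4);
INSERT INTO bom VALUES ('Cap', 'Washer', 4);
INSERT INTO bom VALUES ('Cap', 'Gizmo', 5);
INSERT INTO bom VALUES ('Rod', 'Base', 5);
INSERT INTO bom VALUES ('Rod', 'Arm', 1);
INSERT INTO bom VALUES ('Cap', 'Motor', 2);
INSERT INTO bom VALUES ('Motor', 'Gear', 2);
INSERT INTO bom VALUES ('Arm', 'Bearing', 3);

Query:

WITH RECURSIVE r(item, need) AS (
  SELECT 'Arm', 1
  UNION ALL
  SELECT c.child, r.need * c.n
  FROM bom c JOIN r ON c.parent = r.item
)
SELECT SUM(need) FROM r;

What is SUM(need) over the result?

100

Base: (Arm, need=1).
Iteration 1: components of {Arm} -> Bearing = 1*3 = 3, Cap = 1*4 = 4.
Iteration 2: components of {Bearing,Cap} -> Gizmo = 4*5 = 20, Motor = 4*2 = 8, Washer = 4*4 = 16.
Iteration 3: components of {Gizmo,Motor,Washer} -> Bolt = 16*2 = 32, Gear = 8*2 = 16.
Iteration 4: no further components; recursion stops.
SUM(need) = 1 + 3 + 4 + 8 + 20 + 16 + 16 + 32 = 100.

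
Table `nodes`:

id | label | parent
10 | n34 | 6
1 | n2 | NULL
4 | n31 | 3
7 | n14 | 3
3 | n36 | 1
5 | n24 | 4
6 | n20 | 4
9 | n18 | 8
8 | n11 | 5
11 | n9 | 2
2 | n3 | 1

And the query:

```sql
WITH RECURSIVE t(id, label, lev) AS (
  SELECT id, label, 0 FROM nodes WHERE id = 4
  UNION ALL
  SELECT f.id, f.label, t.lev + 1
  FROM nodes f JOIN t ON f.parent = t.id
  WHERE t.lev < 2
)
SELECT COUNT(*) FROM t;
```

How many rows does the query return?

Base: id=4 (n31) at lev 0.
Iteration 1: rows with parent in {4} -> n24 (id 5, lev 1), n20 (id 6, lev 1).
Iteration 2: rows with parent in {5,6} -> n11 (id 8, lev 2), n34 (id 10, lev 2).
Iteration 3: lev < 2 fails for all current rows; recursion stops.
Total rows emitted: 5.

5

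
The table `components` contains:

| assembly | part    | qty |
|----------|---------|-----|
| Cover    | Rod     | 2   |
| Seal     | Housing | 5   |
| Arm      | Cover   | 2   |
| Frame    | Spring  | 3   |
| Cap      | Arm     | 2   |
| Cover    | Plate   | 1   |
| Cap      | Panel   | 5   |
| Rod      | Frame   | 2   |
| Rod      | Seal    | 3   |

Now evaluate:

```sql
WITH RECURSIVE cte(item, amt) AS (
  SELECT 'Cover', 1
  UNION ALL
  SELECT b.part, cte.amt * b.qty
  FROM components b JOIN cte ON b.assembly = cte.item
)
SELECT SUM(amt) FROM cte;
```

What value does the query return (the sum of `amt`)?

56

Base: (Cover, amt=1).
Iteration 1: components of {Cover} -> Plate = 1*1 = 1, Rod = 1*2 = 2.
Iteration 2: components of {Plate,Rod} -> Frame = 2*2 = 4, Seal = 2*3 = 6.
Iteration 3: components of {Frame,Seal} -> Housing = 6*5 = 30, Spring = 4*3 = 12.
Iteration 4: no further components; recursion stops.
SUM(amt) = 1 + 2 + 1 + 4 + 6 + 12 + 30 = 56.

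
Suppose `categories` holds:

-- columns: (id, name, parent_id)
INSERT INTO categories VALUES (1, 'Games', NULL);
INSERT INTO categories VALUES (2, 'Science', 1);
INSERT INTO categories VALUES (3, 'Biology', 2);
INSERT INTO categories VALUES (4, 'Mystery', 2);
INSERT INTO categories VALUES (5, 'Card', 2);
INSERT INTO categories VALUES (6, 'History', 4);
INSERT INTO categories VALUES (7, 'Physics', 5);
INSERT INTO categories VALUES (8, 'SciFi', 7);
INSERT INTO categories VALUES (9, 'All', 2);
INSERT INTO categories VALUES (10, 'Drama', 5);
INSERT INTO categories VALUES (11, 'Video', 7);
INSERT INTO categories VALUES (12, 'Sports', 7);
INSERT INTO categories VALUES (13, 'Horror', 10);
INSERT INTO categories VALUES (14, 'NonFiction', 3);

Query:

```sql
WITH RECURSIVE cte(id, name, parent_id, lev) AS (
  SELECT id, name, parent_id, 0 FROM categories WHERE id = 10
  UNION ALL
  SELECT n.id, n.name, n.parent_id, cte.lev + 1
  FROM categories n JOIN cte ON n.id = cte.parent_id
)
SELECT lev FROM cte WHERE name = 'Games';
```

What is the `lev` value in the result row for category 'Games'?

3

Base: id=10 (Drama), parent_id=5, lev 0.
Iteration 1: join on id=5 -> Card (id 5, parent_id=2, lev 1).
Iteration 2: join on id=2 -> Science (id 2, parent_id=1, lev 2).
Iteration 3: join on id=1 -> Games (id 1, parent_id=NULL, lev 3).
Iteration 4: parent_id is NULL; no match; recursion stops.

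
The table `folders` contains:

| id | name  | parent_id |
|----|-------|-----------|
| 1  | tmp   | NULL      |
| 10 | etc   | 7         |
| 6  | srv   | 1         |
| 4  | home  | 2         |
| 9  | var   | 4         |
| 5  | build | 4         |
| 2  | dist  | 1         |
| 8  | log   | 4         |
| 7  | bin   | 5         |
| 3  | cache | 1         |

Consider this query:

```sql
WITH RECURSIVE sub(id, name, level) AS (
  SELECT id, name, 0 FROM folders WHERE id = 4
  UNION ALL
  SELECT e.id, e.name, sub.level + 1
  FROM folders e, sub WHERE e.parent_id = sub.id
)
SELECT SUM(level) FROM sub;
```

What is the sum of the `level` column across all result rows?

8

Base: id=4 (home) at level 0.
Iteration 1: rows with parent_id in {4} -> build (id 5, level 1), log (id 8, level 1), var (id 9, level 1).
Iteration 2: rows with parent_id in {5,8,9} -> bin (id 7, level 2).
Iteration 3: rows with parent_id in {7} -> etc (id 10, level 3).
Iteration 4: no rows with parent_id in {10}; recursion stops.
SUM(level) = 0 + 1 + 1 + 1 + 2 + 3 = 8.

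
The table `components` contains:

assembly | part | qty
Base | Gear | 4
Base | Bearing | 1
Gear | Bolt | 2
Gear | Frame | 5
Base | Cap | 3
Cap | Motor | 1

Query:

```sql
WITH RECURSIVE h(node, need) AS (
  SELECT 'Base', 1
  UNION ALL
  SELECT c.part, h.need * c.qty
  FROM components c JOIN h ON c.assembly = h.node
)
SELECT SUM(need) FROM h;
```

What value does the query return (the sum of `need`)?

Base: (Base, need=1).
Iteration 1: components of {Base} -> Bearing = 1*1 = 1, Cap = 1*3 = 3, Gear = 1*4 = 4.
Iteration 2: components of {Bearing,Cap,Gear} -> Bolt = 4*2 = 8, Frame = 4*5 = 20, Motor = 3*1 = 3.
Iteration 3: no further components; recursion stops.
SUM(need) = 1 + 4 + 1 + 3 + 8 + 20 + 3 = 40.

40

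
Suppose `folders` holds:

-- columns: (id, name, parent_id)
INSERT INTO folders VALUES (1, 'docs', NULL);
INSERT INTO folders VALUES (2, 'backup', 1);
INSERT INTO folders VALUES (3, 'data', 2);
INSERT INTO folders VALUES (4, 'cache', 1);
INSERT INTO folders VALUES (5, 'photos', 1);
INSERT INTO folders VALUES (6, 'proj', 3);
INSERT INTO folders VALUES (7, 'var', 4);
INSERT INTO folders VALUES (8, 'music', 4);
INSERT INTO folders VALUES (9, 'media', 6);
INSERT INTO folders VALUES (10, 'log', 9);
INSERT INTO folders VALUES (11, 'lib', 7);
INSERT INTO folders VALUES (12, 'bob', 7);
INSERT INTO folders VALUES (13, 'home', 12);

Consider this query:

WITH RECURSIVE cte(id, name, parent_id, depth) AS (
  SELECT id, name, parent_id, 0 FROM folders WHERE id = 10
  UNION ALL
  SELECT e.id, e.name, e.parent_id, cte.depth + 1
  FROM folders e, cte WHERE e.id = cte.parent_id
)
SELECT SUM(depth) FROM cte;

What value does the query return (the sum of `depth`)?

Base: id=10 (log), parent_id=9, depth 0.
Iteration 1: join on id=9 -> media (id 9, parent_id=6, depth 1).
Iteration 2: join on id=6 -> proj (id 6, parent_id=3, depth 2).
Iteration 3: join on id=3 -> data (id 3, parent_id=2, depth 3).
Iteration 4: join on id=2 -> backup (id 2, parent_id=1, depth 4).
Iteration 5: join on id=1 -> docs (id 1, parent_id=NULL, depth 5).
Iteration 6: parent_id is NULL; no match; recursion stops.
SUM(depth) = 0 + 1 + 2 + 3 + 4 + 5 = 15.

15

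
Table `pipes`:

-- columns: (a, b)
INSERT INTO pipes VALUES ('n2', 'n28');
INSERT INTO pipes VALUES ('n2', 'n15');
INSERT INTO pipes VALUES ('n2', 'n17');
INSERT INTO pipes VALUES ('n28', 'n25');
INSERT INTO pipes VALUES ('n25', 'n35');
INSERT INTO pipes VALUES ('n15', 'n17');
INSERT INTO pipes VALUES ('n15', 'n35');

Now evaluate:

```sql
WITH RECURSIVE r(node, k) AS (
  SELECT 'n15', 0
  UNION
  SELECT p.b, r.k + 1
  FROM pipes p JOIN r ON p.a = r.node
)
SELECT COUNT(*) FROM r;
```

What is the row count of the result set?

Base: (n15, k=0).
Iteration 1: edges from {n15} -> (n17, k=1), (n35, k=1).
Iteration 2: no outgoing edges from {n17,n35}; recursion stops.
Total rows emitted: 3.

3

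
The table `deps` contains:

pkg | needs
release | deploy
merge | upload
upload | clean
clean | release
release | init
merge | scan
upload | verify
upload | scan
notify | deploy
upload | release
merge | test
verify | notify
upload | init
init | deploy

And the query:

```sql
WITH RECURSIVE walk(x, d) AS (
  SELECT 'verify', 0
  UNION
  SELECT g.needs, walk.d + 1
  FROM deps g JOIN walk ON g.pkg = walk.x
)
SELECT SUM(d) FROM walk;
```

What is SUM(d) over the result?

Base: (verify, d=0).
Iteration 1: edges from {verify} -> (notify, d=1).
Iteration 2: edges from {notify} -> (deploy, d=2).
Iteration 3: no outgoing edges from {deploy}; recursion stops.
SUM(d) = 0 + 1 + 2 = 3.

3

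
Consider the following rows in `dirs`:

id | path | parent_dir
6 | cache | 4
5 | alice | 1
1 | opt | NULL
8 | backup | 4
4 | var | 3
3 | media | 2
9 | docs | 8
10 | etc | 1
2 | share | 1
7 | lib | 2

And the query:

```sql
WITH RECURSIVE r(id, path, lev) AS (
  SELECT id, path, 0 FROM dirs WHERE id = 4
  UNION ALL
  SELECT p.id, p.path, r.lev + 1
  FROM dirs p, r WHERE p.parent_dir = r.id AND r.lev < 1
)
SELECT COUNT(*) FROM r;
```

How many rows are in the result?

3

Base: id=4 (var) at lev 0.
Iteration 1: rows with parent_dir in {4} -> cache (id 6, lev 1), backup (id 8, lev 1).
Iteration 2: lev < 1 fails for all current rows; recursion stops.
Total rows emitted: 3.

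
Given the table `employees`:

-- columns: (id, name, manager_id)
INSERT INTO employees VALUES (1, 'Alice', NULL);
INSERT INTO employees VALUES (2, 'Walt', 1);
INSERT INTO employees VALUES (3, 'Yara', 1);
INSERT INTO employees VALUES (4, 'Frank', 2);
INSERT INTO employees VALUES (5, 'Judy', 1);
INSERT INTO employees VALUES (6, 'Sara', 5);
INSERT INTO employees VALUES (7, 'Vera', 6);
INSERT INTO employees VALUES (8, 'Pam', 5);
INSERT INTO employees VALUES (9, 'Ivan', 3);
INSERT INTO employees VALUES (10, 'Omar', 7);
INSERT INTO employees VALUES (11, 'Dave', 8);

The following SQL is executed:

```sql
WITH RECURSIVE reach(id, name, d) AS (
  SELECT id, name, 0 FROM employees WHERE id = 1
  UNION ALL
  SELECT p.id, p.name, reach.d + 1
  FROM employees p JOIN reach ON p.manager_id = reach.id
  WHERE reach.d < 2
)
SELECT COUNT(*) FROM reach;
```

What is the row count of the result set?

8

Base: id=1 (Alice) at d 0.
Iteration 1: rows with manager_id in {1} -> Walt (id 2, d 1), Yara (id 3, d 1), Judy (id 5, d 1).
Iteration 2: rows with manager_id in {2,3,5} -> Frank (id 4, d 2), Sara (id 6, d 2), Pam (id 8, d 2), Ivan (id 9, d 2).
Iteration 3: d < 2 fails for all current rows; recursion stops.
Total rows emitted: 8.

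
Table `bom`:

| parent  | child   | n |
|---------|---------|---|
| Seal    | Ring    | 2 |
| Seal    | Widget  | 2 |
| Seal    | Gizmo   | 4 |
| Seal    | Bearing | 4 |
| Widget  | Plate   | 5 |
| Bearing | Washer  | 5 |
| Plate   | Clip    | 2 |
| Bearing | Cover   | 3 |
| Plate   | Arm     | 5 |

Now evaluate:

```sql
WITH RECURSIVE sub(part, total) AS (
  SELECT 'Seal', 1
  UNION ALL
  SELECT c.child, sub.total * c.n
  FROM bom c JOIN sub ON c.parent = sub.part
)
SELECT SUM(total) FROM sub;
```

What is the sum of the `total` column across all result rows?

Base: (Seal, total=1).
Iteration 1: components of {Seal} -> Bearing = 1*4 = 4, Gizmo = 1*4 = 4, Ring = 1*2 = 2, Widget = 1*2 = 2.
Iteration 2: components of {Bearing,Gizmo,Ring,Widget} -> Cover = 4*3 = 12, Plate = 2*5 = 10, Washer = 4*5 = 20.
Iteration 3: components of {Cover,Plate,Washer} -> Arm = 10*5 = 50, Clip = 10*2 = 20.
Iteration 4: no further components; recursion stops.
SUM(total) = 1 + 2 + 2 + 4 + 4 + 10 + 20 + 12 + 20 + 50 = 125.

125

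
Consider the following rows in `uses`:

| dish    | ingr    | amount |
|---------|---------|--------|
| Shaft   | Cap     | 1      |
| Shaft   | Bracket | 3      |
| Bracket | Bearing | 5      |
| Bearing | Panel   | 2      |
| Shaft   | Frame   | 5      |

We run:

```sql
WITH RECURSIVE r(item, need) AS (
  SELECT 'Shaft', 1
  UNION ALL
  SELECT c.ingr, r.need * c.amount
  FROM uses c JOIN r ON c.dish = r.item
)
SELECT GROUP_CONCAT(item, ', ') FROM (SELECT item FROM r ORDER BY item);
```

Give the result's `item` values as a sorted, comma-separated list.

Bearing, Bracket, Cap, Frame, Panel, Shaft

Base: (Shaft, need=1).
Iteration 1: components of {Shaft} -> Bracket = 1*3 = 3, Cap = 1*1 = 1, Frame = 1*5 = 5.
Iteration 2: components of {Bracket,Cap,Frame} -> Bearing = 3*5 = 15.
Iteration 3: components of {Bearing} -> Panel = 15*2 = 30.
Iteration 4: no further components; recursion stops.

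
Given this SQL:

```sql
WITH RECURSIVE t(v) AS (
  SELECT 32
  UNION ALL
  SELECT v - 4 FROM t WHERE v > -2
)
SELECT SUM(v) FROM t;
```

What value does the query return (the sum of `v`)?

Base: v=32.
Iteration 1: 32 > -2 holds -> v = 32 - 4 = 28.
Iteration 2: 28 > -2 holds -> v = 28 - 4 = 24.
Iteration 3: 24 > -2 holds -> v = 24 - 4 = 20.
Iteration 4: 20 > -2 holds -> v = 20 - 4 = 16.
Iteration 5: 16 > -2 holds -> v = 16 - 4 = 12.
Iteration 6: 12 > -2 holds -> v = 12 - 4 = 8.
Iteration 7: 8 > -2 holds -> v = 8 - 4 = 4.
Iteration 8: 4 > -2 holds -> v = 4 - 4 = 0.
Iteration 9: 0 > -2 holds -> v = 0 - 4 = -4.
Iteration 10: -4 > -2 fails; recursion stops.
SUM(v) = 32 + 28 + 24 + 20 + 16 + 12 + 8 + 4 + 0 + -4 = 140.

140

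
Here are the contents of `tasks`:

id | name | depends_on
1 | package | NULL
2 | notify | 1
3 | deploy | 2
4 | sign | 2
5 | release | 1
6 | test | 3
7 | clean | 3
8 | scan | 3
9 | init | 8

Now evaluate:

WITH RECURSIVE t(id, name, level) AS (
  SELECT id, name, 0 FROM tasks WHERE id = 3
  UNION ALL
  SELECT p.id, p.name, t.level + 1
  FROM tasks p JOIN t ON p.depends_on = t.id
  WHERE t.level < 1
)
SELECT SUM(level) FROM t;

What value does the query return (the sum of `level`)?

3

Base: id=3 (deploy) at level 0.
Iteration 1: rows with depends_on in {3} -> test (id 6, level 1), clean (id 7, level 1), scan (id 8, level 1).
Iteration 2: level < 1 fails for all current rows; recursion stops.
SUM(level) = 0 + 1 + 1 + 1 = 3.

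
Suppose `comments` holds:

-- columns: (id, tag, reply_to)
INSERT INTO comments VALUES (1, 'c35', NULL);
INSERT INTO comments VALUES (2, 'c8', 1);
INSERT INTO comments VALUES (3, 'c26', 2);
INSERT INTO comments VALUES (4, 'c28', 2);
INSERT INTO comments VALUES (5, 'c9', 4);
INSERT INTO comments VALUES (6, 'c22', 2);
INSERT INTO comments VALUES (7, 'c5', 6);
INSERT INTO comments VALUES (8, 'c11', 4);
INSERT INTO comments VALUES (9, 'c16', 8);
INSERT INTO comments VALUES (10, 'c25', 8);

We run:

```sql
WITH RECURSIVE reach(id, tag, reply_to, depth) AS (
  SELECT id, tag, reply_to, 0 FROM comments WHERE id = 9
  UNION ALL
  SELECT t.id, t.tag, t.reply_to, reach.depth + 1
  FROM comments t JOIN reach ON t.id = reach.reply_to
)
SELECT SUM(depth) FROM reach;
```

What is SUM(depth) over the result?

10

Base: id=9 (c16), reply_to=8, depth 0.
Iteration 1: join on id=8 -> c11 (id 8, reply_to=4, depth 1).
Iteration 2: join on id=4 -> c28 (id 4, reply_to=2, depth 2).
Iteration 3: join on id=2 -> c8 (id 2, reply_to=1, depth 3).
Iteration 4: join on id=1 -> c35 (id 1, reply_to=NULL, depth 4).
Iteration 5: reply_to is NULL; no match; recursion stops.
SUM(depth) = 0 + 1 + 2 + 3 + 4 = 10.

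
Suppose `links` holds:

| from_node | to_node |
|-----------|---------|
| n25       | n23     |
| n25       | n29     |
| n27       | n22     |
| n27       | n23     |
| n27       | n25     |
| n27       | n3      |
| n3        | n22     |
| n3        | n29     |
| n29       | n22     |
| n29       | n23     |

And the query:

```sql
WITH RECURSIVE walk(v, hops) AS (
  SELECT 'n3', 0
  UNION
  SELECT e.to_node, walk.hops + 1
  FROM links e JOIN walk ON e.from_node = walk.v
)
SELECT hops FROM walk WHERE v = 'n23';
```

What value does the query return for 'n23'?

Base: (n3, hops=0).
Iteration 1: edges from {n3} -> (n22, hops=1), (n29, hops=1).
Iteration 2: edges from {n22,n29} -> (n22, hops=2), (n23, hops=2).
Iteration 3: no outgoing edges from {n22,n23}; recursion stops.

2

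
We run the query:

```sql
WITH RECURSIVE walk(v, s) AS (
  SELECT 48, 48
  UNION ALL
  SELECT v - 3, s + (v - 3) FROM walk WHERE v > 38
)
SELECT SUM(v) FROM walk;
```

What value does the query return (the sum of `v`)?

210

Base: v=48, s=48.
Iteration 1: 48 > 38 holds -> v = 48 - 3 = 45, s = 48 + 45 = 93.
Iteration 2: 45 > 38 holds -> v = 45 - 3 = 42, s = 93 + 42 = 135.
Iteration 3: 42 > 38 holds -> v = 42 - 3 = 39, s = 135 + 39 = 174.
Iteration 4: 39 > 38 holds -> v = 39 - 3 = 36, s = 174 + 36 = 210.
Iteration 5: 36 > 38 fails; recursion stops.
SUM(v) = 48 + 45 + 42 + 39 + 36 = 210.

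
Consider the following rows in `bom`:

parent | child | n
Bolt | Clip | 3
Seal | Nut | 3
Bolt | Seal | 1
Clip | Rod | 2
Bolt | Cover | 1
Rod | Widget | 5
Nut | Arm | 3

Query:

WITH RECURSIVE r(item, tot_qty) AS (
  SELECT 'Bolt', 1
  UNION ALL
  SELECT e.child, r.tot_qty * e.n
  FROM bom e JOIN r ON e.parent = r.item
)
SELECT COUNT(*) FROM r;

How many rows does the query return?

Base: (Bolt, tot_qty=1).
Iteration 1: components of {Bolt} -> Clip = 1*3 = 3, Cover = 1*1 = 1, Seal = 1*1 = 1.
Iteration 2: components of {Clip,Cover,Seal} -> Nut = 1*3 = 3, Rod = 3*2 = 6.
Iteration 3: components of {Nut,Rod} -> Arm = 3*3 = 9, Widget = 6*5 = 30.
Iteration 4: no further components; recursion stops.
Total rows emitted: 8.

8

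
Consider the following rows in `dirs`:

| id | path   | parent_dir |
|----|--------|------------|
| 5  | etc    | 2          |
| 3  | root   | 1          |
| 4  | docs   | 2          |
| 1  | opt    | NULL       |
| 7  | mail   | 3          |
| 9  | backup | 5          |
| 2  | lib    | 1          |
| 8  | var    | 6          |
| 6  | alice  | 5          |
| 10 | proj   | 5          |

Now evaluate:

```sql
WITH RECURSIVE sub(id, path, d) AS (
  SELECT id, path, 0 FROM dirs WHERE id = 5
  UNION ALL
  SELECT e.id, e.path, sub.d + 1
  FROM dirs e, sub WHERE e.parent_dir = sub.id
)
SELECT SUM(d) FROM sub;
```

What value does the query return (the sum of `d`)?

5

Base: id=5 (etc) at d 0.
Iteration 1: rows with parent_dir in {5} -> alice (id 6, d 1), backup (id 9, d 1), proj (id 10, d 1).
Iteration 2: rows with parent_dir in {6,9,10} -> var (id 8, d 2).
Iteration 3: no rows with parent_dir in {8}; recursion stops.
SUM(d) = 0 + 1 + 1 + 1 + 2 = 5.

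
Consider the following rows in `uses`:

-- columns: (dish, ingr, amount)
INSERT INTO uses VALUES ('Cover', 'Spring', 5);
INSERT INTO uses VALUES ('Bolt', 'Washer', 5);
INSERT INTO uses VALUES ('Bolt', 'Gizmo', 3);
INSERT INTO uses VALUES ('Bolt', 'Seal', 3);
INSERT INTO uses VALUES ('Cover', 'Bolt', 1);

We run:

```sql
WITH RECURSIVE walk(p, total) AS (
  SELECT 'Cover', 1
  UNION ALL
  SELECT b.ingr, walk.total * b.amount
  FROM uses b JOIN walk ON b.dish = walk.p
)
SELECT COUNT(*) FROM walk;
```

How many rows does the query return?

Base: (Cover, total=1).
Iteration 1: components of {Cover} -> Bolt = 1*1 = 1, Spring = 1*5 = 5.
Iteration 2: components of {Bolt,Spring} -> Gizmo = 1*3 = 3, Seal = 1*3 = 3, Washer = 1*5 = 5.
Iteration 3: no further components; recursion stops.
Total rows emitted: 6.

6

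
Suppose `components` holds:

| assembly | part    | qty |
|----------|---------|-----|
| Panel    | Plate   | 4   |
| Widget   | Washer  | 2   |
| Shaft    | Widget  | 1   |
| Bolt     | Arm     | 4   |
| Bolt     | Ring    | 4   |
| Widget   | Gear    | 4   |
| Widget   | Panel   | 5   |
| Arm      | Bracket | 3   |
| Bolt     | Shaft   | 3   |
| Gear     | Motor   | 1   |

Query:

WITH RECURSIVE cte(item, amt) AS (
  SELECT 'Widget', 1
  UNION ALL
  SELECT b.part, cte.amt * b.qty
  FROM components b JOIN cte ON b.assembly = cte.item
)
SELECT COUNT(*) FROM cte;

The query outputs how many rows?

6

Base: (Widget, amt=1).
Iteration 1: components of {Widget} -> Gear = 1*4 = 4, Panel = 1*5 = 5, Washer = 1*2 = 2.
Iteration 2: components of {Gear,Panel,Washer} -> Motor = 4*1 = 4, Plate = 5*4 = 20.
Iteration 3: no further components; recursion stops.
Total rows emitted: 6.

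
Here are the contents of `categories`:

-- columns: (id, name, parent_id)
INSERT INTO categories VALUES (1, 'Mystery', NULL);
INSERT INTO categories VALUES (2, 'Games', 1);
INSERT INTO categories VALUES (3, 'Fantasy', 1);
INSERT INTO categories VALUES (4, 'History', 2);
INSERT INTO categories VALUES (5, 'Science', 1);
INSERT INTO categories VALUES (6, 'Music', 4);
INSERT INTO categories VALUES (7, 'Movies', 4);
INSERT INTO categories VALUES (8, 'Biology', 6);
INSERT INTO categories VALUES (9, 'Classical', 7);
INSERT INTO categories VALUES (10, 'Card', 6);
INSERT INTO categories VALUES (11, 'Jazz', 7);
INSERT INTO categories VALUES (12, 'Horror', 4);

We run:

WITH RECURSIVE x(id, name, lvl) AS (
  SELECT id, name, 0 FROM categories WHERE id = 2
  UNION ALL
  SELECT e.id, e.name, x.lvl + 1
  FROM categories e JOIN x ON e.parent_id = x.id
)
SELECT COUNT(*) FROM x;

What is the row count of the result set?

Base: id=2 (Games) at lvl 0.
Iteration 1: rows with parent_id in {2} -> History (id 4, lvl 1).
Iteration 2: rows with parent_id in {4} -> Music (id 6, lvl 2), Movies (id 7, lvl 2), Horror (id 12, lvl 2).
Iteration 3: rows with parent_id in {6,7,12} -> Biology (id 8, lvl 3), Classical (id 9, lvl 3), Card (id 10, lvl 3), Jazz (id 11, lvl 3).
Iteration 4: no rows with parent_id in {8,9,10,11}; recursion stops.
Total rows emitted: 9.

9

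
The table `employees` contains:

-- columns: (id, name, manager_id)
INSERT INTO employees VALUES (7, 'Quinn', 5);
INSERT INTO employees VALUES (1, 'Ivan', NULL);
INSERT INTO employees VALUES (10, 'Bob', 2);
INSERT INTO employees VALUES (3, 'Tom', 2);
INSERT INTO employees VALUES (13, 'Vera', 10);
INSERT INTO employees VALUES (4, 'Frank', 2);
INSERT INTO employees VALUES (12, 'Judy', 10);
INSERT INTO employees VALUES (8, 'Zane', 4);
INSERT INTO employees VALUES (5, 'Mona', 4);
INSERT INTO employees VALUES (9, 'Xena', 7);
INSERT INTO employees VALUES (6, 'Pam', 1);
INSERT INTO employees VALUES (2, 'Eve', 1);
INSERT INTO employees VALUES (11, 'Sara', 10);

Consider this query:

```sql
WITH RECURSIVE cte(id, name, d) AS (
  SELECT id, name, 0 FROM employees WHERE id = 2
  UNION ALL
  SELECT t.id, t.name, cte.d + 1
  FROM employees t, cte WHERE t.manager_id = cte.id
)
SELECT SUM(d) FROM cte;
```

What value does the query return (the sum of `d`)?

Base: id=2 (Eve) at d 0.
Iteration 1: rows with manager_id in {2} -> Tom (id 3, d 1), Frank (id 4, d 1), Bob (id 10, d 1).
Iteration 2: rows with manager_id in {3,4,10} -> Mona (id 5, d 2), Zane (id 8, d 2), Sara (id 11, d 2), Judy (id 12, d 2), Vera (id 13, d 2).
Iteration 3: rows with manager_id in {5,8,11,12,13} -> Quinn (id 7, d 3).
Iteration 4: rows with manager_id in {7} -> Xena (id 9, d 4).
Iteration 5: no rows with manager_id in {9}; recursion stops.
SUM(d) = 0 + 1 + 1 + 1 + 2 + 2 + 2 + 2 + 2 + 3 + 4 = 20.

20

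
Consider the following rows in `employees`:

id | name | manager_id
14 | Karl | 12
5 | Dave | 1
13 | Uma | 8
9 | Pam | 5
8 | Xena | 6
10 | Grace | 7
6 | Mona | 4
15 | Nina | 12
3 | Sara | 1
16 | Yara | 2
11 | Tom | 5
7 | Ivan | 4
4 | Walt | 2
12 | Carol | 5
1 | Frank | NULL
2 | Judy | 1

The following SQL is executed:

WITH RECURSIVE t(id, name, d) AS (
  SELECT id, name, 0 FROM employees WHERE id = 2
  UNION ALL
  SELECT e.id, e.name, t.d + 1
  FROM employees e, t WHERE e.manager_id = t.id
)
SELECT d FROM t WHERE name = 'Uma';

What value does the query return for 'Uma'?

4

Base: id=2 (Judy) at d 0.
Iteration 1: rows with manager_id in {2} -> Walt (id 4, d 1), Yara (id 16, d 1).
Iteration 2: rows with manager_id in {4,16} -> Mona (id 6, d 2), Ivan (id 7, d 2).
Iteration 3: rows with manager_id in {6,7} -> Xena (id 8, d 3), Grace (id 10, d 3).
Iteration 4: rows with manager_id in {8,10} -> Uma (id 13, d 4).
Iteration 5: no rows with manager_id in {13}; recursion stops.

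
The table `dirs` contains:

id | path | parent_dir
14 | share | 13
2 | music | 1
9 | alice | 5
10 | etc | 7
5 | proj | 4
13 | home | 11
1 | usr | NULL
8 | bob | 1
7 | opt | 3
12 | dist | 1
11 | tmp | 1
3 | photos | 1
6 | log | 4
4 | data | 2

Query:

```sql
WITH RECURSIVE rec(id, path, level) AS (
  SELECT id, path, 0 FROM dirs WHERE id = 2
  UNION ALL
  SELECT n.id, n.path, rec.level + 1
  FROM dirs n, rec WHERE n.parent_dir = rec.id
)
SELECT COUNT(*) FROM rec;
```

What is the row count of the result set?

5

Base: id=2 (music) at level 0.
Iteration 1: rows with parent_dir in {2} -> data (id 4, level 1).
Iteration 2: rows with parent_dir in {4} -> proj (id 5, level 2), log (id 6, level 2).
Iteration 3: rows with parent_dir in {5,6} -> alice (id 9, level 3).
Iteration 4: no rows with parent_dir in {9}; recursion stops.
Total rows emitted: 5.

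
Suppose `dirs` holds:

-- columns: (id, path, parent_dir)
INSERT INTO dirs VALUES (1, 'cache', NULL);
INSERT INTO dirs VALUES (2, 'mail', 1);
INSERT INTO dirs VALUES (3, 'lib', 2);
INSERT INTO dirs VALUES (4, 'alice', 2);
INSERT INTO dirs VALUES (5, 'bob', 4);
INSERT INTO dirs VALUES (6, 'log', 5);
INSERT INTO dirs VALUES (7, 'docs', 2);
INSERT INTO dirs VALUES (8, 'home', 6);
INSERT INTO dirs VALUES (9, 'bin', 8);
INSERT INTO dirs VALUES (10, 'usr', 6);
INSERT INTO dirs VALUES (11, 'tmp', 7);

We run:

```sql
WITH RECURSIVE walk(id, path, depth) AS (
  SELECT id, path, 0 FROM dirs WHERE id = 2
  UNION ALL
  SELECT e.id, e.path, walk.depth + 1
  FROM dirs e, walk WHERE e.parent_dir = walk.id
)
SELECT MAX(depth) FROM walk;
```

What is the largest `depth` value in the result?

Base: id=2 (mail) at depth 0.
Iteration 1: rows with parent_dir in {2} -> lib (id 3, depth 1), alice (id 4, depth 1), docs (id 7, depth 1).
Iteration 2: rows with parent_dir in {3,4,7} -> bob (id 5, depth 2), tmp (id 11, depth 2).
Iteration 3: rows with parent_dir in {5,11} -> log (id 6, depth 3).
Iteration 4: rows with parent_dir in {6} -> home (id 8, depth 4), usr (id 10, depth 4).
Iteration 5: rows with parent_dir in {8,10} -> bin (id 9, depth 5).
Iteration 6: no rows with parent_dir in {9}; recursion stops.
depth values: 0, 1, 1, 1, 2, 2, 3, 4, 4, 5; the maximum is 5.

5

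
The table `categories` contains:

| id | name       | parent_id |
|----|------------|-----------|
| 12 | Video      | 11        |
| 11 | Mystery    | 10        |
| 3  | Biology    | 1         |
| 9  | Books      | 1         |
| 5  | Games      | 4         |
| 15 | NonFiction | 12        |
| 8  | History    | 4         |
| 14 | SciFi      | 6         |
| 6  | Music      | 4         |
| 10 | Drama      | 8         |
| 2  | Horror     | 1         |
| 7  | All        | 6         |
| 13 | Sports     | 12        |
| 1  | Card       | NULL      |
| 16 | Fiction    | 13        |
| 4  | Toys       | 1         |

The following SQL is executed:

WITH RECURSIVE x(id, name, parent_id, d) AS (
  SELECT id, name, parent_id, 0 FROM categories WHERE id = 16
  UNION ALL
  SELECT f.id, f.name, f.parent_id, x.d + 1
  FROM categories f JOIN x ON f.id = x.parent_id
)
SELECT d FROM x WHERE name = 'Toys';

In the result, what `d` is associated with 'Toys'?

Base: id=16 (Fiction), parent_id=13, d 0.
Iteration 1: join on id=13 -> Sports (id 13, parent_id=12, d 1).
Iteration 2: join on id=12 -> Video (id 12, parent_id=11, d 2).
Iteration 3: join on id=11 -> Mystery (id 11, parent_id=10, d 3).
Iteration 4: join on id=10 -> Drama (id 10, parent_id=8, d 4).
Iteration 5: join on id=8 -> History (id 8, parent_id=4, d 5).
Iteration 6: join on id=4 -> Toys (id 4, parent_id=1, d 6).
Iteration 7: join on id=1 -> Card (id 1, parent_id=NULL, d 7).
Iteration 8: parent_id is NULL; no match; recursion stops.

6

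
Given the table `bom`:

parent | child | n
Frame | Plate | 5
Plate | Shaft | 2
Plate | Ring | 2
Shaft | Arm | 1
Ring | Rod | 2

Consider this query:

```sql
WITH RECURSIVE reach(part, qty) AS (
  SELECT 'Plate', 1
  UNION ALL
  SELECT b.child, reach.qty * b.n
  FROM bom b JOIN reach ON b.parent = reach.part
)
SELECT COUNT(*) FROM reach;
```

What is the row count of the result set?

Base: (Plate, qty=1).
Iteration 1: components of {Plate} -> Ring = 1*2 = 2, Shaft = 1*2 = 2.
Iteration 2: components of {Ring,Shaft} -> Arm = 2*1 = 2, Rod = 2*2 = 4.
Iteration 3: no further components; recursion stops.
Total rows emitted: 5.

5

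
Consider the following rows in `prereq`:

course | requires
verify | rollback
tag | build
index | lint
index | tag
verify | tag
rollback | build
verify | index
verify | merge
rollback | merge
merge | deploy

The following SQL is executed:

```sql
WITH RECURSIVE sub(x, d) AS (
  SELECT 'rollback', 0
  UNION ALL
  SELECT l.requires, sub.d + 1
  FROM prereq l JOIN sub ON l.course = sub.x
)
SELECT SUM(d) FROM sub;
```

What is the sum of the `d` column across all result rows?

Base: (rollback, d=0).
Iteration 1: edges from {rollback} -> (build, d=1), (merge, d=1).
Iteration 2: edges from {build,merge} -> (deploy, d=2).
Iteration 3: no outgoing edges from {deploy}; recursion stops.
SUM(d) = 0 + 1 + 1 + 2 = 4.

4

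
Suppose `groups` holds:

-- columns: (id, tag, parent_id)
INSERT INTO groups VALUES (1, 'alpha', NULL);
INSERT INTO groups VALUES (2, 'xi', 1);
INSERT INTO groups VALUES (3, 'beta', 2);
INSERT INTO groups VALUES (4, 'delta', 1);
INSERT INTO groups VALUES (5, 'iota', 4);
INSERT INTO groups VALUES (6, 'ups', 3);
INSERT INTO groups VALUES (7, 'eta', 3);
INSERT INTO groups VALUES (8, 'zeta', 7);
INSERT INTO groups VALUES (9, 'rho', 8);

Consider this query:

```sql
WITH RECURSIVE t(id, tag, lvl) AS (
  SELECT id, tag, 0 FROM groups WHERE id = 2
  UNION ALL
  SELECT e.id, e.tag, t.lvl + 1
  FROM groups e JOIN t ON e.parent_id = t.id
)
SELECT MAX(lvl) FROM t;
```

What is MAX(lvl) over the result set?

4

Base: id=2 (xi) at lvl 0.
Iteration 1: rows with parent_id in {2} -> beta (id 3, lvl 1).
Iteration 2: rows with parent_id in {3} -> ups (id 6, lvl 2), eta (id 7, lvl 2).
Iteration 3: rows with parent_id in {6,7} -> zeta (id 8, lvl 3).
Iteration 4: rows with parent_id in {8} -> rho (id 9, lvl 4).
Iteration 5: no rows with parent_id in {9}; recursion stops.
lvl values: 0, 1, 2, 2, 3, 4; the maximum is 4.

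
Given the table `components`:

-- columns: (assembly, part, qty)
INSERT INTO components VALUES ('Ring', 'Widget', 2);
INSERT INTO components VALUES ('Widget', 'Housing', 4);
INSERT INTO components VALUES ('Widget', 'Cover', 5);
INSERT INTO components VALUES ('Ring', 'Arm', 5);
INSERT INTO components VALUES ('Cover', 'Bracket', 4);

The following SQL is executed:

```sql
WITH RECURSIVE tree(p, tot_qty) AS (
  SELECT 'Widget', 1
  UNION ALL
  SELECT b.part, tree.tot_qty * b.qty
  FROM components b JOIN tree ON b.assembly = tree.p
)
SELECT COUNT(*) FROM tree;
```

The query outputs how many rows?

Base: (Widget, tot_qty=1).
Iteration 1: components of {Widget} -> Cover = 1*5 = 5, Housing = 1*4 = 4.
Iteration 2: components of {Cover,Housing} -> Bracket = 5*4 = 20.
Iteration 3: no further components; recursion stops.
Total rows emitted: 4.

4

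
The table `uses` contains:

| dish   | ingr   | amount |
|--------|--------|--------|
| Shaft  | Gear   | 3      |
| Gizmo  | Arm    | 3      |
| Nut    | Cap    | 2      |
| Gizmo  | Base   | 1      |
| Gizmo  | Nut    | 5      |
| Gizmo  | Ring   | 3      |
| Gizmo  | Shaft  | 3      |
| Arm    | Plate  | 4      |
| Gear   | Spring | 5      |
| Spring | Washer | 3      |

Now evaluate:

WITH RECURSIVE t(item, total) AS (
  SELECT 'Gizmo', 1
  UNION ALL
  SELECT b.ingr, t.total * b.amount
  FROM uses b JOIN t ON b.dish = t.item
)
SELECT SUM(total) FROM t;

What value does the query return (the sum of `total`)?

227

Base: (Gizmo, total=1).
Iteration 1: components of {Gizmo} -> Arm = 1*3 = 3, Base = 1*1 = 1, Nut = 1*5 = 5, Ring = 1*3 = 3, Shaft = 1*3 = 3.
Iteration 2: components of {Arm,Base,Nut,Ring,Shaft} -> Cap = 5*2 = 10, Gear = 3*3 = 9, Plate = 3*4 = 12.
Iteration 3: components of {Cap,Gear,Plate} -> Spring = 9*5 = 45.
Iteration 4: components of {Spring} -> Washer = 45*3 = 135.
Iteration 5: no further components; recursion stops.
SUM(total) = 1 + 5 + 3 + 3 + 1 + 3 + 10 + 9 + 12 + 45 + 135 = 227.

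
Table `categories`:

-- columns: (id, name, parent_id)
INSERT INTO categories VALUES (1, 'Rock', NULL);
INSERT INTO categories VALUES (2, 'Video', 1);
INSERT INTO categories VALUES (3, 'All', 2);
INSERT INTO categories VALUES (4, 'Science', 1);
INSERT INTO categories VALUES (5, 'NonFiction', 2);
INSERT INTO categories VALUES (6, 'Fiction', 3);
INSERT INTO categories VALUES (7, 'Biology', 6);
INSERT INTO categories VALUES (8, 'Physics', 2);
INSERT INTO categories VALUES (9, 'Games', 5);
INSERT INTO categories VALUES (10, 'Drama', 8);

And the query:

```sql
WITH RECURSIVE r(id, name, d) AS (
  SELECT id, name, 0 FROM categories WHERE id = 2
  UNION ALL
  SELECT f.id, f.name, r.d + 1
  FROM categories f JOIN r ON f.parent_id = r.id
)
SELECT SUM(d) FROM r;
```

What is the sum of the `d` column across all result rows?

Base: id=2 (Video) at d 0.
Iteration 1: rows with parent_id in {2} -> All (id 3, d 1), NonFiction (id 5, d 1), Physics (id 8, d 1).
Iteration 2: rows with parent_id in {3,5,8} -> Fiction (id 6, d 2), Games (id 9, d 2), Drama (id 10, d 2).
Iteration 3: rows with parent_id in {6,9,10} -> Biology (id 7, d 3).
Iteration 4: no rows with parent_id in {7}; recursion stops.
SUM(d) = 0 + 1 + 1 + 1 + 2 + 2 + 2 + 3 = 12.

12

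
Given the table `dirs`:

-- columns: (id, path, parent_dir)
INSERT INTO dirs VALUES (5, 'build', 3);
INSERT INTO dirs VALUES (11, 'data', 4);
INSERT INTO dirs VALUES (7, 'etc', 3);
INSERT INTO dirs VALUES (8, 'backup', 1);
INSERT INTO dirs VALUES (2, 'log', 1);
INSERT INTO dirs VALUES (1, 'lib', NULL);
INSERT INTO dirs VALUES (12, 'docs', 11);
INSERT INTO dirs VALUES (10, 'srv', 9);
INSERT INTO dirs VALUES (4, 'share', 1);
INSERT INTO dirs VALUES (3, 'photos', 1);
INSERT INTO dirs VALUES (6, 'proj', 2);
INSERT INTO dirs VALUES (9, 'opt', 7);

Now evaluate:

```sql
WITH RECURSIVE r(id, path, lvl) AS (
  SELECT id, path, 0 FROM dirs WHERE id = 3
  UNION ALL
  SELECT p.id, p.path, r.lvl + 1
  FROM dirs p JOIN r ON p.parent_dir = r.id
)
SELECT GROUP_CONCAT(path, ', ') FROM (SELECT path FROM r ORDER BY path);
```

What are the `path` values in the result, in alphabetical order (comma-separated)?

Base: id=3 (photos) at lvl 0.
Iteration 1: rows with parent_dir in {3} -> build (id 5, lvl 1), etc (id 7, lvl 1).
Iteration 2: rows with parent_dir in {5,7} -> opt (id 9, lvl 2).
Iteration 3: rows with parent_dir in {9} -> srv (id 10, lvl 3).
Iteration 4: no rows with parent_dir in {10}; recursion stops.

build, etc, opt, photos, srv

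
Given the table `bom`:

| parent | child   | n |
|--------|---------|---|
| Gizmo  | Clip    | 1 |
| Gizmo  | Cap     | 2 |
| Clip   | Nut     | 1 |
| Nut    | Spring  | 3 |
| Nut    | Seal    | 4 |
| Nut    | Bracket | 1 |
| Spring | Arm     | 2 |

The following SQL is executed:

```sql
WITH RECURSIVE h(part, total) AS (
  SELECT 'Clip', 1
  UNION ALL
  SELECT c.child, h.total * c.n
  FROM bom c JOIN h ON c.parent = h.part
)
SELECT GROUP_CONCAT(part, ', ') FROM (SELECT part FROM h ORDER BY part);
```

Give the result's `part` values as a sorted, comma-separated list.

Arm, Bracket, Clip, Nut, Seal, Spring

Base: (Clip, total=1).
Iteration 1: components of {Clip} -> Nut = 1*1 = 1.
Iteration 2: components of {Nut} -> Bracket = 1*1 = 1, Seal = 1*4 = 4, Spring = 1*3 = 3.
Iteration 3: components of {Bracket,Seal,Spring} -> Arm = 3*2 = 6.
Iteration 4: no further components; recursion stops.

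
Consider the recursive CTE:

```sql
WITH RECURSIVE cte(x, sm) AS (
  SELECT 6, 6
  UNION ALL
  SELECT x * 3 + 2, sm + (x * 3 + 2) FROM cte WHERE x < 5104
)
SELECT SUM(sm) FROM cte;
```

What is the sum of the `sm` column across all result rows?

Base: x=6, sm=6.
Iteration 1: 6 < 5104 holds -> x = 6 * 3 + 2 = 20, sm = 6 + 20 = 26.
Iteration 2: 20 < 5104 holds -> x = 20 * 3 + 2 = 62, sm = 26 + 62 = 88.
Iteration 3: 62 < 5104 holds -> x = 62 * 3 + 2 = 188, sm = 88 + 188 = 276.
Iteration 4: 188 < 5104 holds -> x = 188 * 3 + 2 = 566, sm = 276 + 566 = 842.
Iteration 5: 566 < 5104 holds -> x = 566 * 3 + 2 = 1700, sm = 842 + 1700 = 2542.
Iteration 6: 1700 < 5104 holds -> x = 1700 * 3 + 2 = 5102, sm = 2542 + 5102 = 7644.
Iteration 7: 5102 < 5104 holds -> x = 5102 * 3 + 2 = 15308, sm = 7644 + 15308 = 22952.
Iteration 8: 15308 < 5104 fails; recursion stops.
SUM(sm) = 6 + 26 + 88 + 276 + 842 + 2542 + 7644 + 22952 = 34376.

34376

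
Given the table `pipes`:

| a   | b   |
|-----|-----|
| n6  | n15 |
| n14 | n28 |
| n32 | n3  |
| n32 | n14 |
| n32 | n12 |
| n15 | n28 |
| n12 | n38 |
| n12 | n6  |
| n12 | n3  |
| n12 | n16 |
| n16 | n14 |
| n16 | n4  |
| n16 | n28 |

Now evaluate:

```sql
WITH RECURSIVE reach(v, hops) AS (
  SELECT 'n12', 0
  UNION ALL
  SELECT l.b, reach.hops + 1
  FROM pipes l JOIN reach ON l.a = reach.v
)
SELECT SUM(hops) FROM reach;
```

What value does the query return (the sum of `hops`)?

Base: (n12, hops=0).
Iteration 1: edges from {n12} -> (n16, hops=1), (n3, hops=1), (n38, hops=1), (n6, hops=1).
Iteration 2: edges from {n16,n3,n38,n6} -> (n14, hops=2), (n15, hops=2), (n28, hops=2), (n4, hops=2).
Iteration 3: edges from {n14,n15,n28,n4} -> (n28, hops=3) x2. [UNION ALL keeps all 2 new rows, including repeats]
Iteration 4: no outgoing edges from {n28}; recursion stops.
SUM(hops) = 0 + 1 + 1 + 1 + 1 + 2 + 2 + 2 + 2 + 3 + 3 = 18.

18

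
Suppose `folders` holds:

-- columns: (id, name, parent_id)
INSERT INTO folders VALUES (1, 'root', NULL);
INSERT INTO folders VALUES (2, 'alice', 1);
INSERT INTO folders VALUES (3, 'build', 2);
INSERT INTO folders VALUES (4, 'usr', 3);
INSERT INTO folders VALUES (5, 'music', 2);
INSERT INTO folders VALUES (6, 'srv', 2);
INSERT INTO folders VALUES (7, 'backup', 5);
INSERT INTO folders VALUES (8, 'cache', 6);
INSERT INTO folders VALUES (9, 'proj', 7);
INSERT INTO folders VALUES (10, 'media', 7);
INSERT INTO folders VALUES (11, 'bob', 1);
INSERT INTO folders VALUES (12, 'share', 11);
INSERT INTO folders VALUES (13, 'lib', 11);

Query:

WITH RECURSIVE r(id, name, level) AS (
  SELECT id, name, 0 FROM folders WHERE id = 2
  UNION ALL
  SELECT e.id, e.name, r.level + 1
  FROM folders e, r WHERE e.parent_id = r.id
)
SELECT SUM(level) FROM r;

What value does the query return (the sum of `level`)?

15

Base: id=2 (alice) at level 0.
Iteration 1: rows with parent_id in {2} -> build (id 3, level 1), music (id 5, level 1), srv (id 6, level 1).
Iteration 2: rows with parent_id in {3,5,6} -> usr (id 4, level 2), backup (id 7, level 2), cache (id 8, level 2).
Iteration 3: rows with parent_id in {4,7,8} -> proj (id 9, level 3), media (id 10, level 3).
Iteration 4: no rows with parent_id in {9,10}; recursion stops.
SUM(level) = 0 + 1 + 1 + 1 + 2 + 2 + 2 + 3 + 3 = 15.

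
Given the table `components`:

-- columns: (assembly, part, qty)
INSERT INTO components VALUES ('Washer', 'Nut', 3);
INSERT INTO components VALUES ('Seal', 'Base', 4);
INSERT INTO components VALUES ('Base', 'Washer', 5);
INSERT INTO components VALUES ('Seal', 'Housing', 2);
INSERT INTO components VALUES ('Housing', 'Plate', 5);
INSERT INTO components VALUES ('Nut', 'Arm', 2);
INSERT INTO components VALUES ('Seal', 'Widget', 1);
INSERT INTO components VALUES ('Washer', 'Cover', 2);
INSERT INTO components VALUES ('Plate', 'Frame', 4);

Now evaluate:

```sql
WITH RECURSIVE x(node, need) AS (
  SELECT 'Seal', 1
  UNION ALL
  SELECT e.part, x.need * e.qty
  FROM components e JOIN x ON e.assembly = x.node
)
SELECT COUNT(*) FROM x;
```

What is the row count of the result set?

Base: (Seal, need=1).
Iteration 1: components of {Seal} -> Base = 1*4 = 4, Housing = 1*2 = 2, Widget = 1*1 = 1.
Iteration 2: components of {Base,Housing,Widget} -> Plate = 2*5 = 10, Washer = 4*5 = 20.
Iteration 3: components of {Plate,Washer} -> Cover = 20*2 = 40, Frame = 10*4 = 40, Nut = 20*3 = 60.
Iteration 4: components of {Cover,Frame,Nut} -> Arm = 60*2 = 120.
Iteration 5: no further components; recursion stops.
Total rows emitted: 10.

10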